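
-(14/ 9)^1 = -14/ 9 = -1.56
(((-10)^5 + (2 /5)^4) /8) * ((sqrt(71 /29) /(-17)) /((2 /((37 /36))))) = 48177071 * sqrt(2059) /3697500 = 591.24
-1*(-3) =3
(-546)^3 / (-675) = 6028568 / 25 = 241142.72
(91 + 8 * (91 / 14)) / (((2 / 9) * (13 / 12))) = 594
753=753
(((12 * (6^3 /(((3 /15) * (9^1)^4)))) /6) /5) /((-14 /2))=-16 /1701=-0.01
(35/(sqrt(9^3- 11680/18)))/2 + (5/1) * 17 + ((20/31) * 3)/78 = 15 * sqrt(721)/206 + 34265/403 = 86.98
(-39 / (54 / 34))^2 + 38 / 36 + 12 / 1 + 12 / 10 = 499957 / 810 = 617.23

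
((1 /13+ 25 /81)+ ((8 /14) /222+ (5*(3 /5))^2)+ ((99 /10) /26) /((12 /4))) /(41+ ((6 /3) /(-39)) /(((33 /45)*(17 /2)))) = 9705353669 /41811566580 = 0.23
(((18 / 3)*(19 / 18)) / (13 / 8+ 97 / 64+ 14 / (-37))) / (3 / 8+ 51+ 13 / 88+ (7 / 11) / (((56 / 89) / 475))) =3959296 / 918533007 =0.00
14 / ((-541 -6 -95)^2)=7 / 206082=0.00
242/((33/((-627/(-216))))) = 2299/108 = 21.29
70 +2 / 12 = 421 / 6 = 70.17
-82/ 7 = -11.71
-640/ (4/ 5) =-800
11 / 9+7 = 74 / 9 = 8.22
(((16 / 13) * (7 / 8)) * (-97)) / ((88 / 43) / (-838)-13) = 24467086 / 3045445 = 8.03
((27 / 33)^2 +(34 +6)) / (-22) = -4921 / 2662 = -1.85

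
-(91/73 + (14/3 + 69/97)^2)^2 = -34782024708364816/38213575614369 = -910.20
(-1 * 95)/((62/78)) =-3705/31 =-119.52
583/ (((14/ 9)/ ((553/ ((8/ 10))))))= 2072565/ 8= 259070.62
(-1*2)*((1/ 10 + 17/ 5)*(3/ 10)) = -2.10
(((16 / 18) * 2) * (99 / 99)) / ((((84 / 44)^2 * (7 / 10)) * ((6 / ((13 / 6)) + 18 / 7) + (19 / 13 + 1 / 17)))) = 2139280 / 21063483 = 0.10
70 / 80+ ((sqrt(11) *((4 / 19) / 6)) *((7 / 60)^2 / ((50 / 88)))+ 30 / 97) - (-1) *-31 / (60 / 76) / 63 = 539 *sqrt(11) / 641250+ 411391 / 733320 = 0.56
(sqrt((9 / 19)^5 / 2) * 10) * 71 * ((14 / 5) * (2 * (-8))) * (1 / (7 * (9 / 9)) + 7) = -24809.36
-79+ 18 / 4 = -149 / 2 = -74.50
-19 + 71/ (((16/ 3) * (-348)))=-35335/ 1856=-19.04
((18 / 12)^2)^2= 81 / 16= 5.06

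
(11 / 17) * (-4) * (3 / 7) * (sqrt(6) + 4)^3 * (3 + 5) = -8448 / 7 - 57024 * sqrt(6) / 119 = -2380.64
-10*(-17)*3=510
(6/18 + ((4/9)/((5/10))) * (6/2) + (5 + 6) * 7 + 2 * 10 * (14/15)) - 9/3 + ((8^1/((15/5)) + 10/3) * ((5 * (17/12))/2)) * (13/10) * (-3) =307/24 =12.79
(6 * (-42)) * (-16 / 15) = 1344 / 5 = 268.80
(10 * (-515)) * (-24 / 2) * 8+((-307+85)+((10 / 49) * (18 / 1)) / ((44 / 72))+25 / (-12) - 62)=494119.93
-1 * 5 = -5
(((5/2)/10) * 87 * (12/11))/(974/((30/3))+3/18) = 7830/32197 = 0.24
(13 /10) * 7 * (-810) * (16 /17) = -117936 /17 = -6937.41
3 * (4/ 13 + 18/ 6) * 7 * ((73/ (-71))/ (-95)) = 65919/ 87685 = 0.75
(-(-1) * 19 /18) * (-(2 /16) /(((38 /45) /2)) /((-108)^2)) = -5 /186624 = -0.00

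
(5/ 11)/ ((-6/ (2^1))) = -5/ 33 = -0.15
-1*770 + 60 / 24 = -1535 / 2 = -767.50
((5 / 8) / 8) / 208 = 5 / 13312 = 0.00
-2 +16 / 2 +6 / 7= 48 / 7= 6.86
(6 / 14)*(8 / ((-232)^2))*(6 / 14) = 9 / 329672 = 0.00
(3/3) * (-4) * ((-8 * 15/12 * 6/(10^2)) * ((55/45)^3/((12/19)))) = 25289/3645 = 6.94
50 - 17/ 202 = 10083/ 202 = 49.92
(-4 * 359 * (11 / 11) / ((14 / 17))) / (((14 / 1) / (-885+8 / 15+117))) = 70257736 / 735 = 95588.76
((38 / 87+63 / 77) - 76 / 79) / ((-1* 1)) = -22147 / 75603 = -0.29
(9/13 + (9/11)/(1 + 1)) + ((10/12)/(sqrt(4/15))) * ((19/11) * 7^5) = 46848.50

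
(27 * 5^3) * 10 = 33750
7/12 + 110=1327/12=110.58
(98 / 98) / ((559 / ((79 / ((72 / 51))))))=1343 / 13416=0.10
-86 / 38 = -43 / 19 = -2.26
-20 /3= -6.67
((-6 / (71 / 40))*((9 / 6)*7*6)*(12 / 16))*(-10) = 1597.18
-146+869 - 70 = 653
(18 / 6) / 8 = 0.38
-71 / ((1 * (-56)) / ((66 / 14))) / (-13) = -2343 / 5096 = -0.46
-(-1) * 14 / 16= 7 / 8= 0.88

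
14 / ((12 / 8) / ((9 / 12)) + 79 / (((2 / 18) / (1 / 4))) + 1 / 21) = 1176 / 15103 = 0.08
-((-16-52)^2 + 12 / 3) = -4628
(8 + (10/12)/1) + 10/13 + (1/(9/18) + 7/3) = 1087/78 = 13.94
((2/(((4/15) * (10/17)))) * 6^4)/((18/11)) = 10098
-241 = -241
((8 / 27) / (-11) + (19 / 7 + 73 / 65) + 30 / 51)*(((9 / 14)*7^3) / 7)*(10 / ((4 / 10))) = 25262560 / 7293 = 3463.95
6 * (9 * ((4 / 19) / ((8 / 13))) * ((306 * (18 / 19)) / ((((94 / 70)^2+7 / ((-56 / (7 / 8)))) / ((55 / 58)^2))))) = 38208610440000 / 13439505467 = 2843.01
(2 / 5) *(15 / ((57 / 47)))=94 / 19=4.95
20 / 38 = 10 / 19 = 0.53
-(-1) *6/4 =3/2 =1.50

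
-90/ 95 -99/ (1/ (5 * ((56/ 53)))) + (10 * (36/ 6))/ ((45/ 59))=-1345250/ 3021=-445.30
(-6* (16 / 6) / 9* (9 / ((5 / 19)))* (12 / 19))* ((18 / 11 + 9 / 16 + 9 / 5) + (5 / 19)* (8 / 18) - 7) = 1736044 / 15675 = 110.75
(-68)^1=-68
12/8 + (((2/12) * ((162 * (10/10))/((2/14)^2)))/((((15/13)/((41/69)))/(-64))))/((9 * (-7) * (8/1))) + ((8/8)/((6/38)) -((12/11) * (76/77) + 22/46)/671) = 36998398247/392152530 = 94.35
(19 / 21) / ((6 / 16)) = 152 / 63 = 2.41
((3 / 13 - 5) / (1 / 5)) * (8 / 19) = -2480 / 247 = -10.04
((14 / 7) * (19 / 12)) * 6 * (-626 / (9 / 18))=-23788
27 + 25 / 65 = 356 / 13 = 27.38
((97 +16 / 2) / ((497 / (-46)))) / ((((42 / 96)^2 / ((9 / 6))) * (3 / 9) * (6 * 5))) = -26496 / 3479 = -7.62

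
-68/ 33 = -2.06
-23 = -23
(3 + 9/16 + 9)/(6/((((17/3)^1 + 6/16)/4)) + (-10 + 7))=9715/752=12.92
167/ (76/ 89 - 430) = -14863/ 38194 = -0.39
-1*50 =-50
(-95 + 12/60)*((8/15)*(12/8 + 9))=-13272/25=-530.88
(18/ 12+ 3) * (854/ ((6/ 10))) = 6405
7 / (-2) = -7 / 2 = -3.50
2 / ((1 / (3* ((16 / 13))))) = 96 / 13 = 7.38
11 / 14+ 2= 39 / 14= 2.79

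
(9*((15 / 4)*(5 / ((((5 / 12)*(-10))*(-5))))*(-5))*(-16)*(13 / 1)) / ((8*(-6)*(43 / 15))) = -5265 / 86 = -61.22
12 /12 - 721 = -720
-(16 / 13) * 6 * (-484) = 46464 / 13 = 3574.15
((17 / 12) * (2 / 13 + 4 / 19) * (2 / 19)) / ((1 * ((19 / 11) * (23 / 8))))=22440 / 2050841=0.01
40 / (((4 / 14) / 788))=110320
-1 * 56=-56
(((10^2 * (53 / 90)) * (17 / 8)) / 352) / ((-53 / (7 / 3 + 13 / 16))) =-0.02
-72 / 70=-36 / 35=-1.03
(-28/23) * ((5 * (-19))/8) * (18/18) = 665/46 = 14.46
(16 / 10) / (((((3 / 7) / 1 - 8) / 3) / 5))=-168 / 53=-3.17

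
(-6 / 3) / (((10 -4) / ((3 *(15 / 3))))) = -5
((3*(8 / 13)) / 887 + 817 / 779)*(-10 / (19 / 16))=-79490720 / 8982649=-8.85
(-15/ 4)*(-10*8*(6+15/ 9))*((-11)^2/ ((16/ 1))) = 69575/ 4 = 17393.75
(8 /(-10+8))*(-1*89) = 356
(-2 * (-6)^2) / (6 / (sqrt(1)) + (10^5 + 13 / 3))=-216 / 300031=-0.00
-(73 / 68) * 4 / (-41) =73 / 697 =0.10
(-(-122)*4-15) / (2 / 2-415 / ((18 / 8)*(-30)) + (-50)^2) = 12771 / 67693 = 0.19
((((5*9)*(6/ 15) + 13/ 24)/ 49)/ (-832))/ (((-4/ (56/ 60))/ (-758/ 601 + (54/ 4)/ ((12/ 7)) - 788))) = -334364545/ 4032258048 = -0.08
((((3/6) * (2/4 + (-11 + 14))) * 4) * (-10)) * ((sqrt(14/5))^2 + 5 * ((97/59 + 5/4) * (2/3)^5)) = -4722452/14337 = -329.39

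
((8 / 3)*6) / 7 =16 / 7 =2.29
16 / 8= 2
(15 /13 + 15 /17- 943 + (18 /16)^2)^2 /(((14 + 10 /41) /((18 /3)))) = 371962.39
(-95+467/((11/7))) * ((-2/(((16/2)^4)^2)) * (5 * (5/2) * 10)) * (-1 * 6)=52125/2883584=0.02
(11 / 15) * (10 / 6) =11 / 9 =1.22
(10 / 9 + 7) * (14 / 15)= 1022 / 135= 7.57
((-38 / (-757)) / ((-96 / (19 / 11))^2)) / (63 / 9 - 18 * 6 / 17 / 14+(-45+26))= -42959 / 32922160128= -0.00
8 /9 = 0.89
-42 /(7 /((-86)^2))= -44376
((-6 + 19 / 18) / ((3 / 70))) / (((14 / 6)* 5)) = -89 / 9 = -9.89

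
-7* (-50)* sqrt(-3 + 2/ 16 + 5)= 175* sqrt(34)/ 2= 510.21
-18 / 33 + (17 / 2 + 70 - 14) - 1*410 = -7613 / 22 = -346.05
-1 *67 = -67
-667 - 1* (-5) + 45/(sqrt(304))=-662 + 45* sqrt(19)/76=-659.42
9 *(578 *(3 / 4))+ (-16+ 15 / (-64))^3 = -98867503 / 262144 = -377.15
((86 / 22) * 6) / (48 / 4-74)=-0.38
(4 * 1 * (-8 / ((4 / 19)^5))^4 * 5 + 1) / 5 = 187949867287729791033886869 / 335544320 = 560134253763347241.38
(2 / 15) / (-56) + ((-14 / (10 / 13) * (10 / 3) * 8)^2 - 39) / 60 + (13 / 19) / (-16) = 1127606251 / 287280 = 3925.11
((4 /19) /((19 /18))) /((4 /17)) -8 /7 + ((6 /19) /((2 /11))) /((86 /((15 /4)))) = -190789 /869288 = -0.22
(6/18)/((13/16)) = 16/39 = 0.41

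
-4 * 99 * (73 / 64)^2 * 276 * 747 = -106221062.71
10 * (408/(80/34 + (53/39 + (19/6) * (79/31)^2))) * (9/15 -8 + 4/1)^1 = -17676895392/30936001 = -571.40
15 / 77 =0.19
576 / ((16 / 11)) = 396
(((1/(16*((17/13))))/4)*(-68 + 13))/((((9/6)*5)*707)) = -143/1153824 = -0.00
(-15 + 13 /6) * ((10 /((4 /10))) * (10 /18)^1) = -9625 /54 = -178.24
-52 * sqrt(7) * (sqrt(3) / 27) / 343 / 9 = -52 * sqrt(21) / 83349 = -0.00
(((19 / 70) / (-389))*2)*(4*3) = -0.02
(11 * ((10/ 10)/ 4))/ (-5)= -11/ 20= -0.55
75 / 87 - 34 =-961 / 29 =-33.14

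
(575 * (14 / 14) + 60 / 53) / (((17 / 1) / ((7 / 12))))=19.77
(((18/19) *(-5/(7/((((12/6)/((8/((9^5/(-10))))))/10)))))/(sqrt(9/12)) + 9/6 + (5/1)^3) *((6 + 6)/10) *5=531441 *sqrt(3)/1330 + 759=1451.09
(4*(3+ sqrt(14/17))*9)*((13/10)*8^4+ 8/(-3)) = 56352*sqrt(238)/5+ 2873952/5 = 748661.66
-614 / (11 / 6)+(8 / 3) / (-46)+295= -30335 / 759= -39.97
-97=-97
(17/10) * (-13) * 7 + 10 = -1447/10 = -144.70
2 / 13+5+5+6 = 16.15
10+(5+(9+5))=29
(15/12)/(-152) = -5/608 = -0.01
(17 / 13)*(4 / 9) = 68 / 117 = 0.58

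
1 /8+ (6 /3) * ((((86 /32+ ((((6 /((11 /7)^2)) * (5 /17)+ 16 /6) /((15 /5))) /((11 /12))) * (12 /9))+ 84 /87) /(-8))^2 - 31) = -61.00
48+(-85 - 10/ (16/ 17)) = -381/ 8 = -47.62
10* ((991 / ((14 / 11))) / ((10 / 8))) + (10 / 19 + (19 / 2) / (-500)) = 6229.65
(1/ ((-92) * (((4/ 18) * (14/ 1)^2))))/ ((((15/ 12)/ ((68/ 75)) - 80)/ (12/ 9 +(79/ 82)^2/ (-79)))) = 1359609/ 324108835960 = 0.00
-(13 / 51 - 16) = 803 / 51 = 15.75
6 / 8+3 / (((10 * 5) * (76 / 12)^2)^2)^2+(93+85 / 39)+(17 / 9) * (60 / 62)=4181804346587484494749 / 42777349409518750000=97.76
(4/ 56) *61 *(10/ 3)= 305/ 21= 14.52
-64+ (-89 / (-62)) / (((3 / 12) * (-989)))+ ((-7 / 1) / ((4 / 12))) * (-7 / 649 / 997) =-1269742535889 / 19837997927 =-64.01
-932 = -932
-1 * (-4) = 4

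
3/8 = 0.38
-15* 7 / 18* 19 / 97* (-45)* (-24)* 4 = -4936.08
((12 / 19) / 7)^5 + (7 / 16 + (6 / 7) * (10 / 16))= 648021374503 / 665852734288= 0.97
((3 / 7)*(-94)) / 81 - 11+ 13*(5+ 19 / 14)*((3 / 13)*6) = 19454 / 189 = 102.93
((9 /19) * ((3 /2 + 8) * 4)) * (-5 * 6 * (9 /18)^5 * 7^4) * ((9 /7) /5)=-83349 /8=-10418.62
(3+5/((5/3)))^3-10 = 206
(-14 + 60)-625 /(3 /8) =-4862 /3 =-1620.67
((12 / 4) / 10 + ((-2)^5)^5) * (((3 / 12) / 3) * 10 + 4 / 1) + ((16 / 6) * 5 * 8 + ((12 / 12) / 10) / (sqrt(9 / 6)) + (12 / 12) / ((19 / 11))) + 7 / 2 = -61628264139 / 380 + sqrt(6) / 30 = -162179642.39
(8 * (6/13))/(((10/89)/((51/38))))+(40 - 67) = 21123/1235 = 17.10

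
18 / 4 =9 / 2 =4.50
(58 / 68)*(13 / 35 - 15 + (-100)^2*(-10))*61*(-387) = 1198230508368 / 595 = 2013832787.17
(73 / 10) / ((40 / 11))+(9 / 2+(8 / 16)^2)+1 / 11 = 30133 / 4400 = 6.85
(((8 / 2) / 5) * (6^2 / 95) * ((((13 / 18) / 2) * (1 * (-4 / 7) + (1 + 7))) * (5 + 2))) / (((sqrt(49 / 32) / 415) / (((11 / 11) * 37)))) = 33215936 * sqrt(2) / 665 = 70638.24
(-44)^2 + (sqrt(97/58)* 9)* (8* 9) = 324* sqrt(5626)/29 + 1936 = 2774.01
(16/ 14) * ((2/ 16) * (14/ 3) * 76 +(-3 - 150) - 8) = -400/ 3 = -133.33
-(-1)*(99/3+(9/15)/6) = 331/10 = 33.10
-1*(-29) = 29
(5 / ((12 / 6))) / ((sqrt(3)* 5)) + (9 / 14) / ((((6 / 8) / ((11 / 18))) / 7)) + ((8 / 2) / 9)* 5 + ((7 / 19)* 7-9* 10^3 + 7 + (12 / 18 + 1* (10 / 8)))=-6144109 / 684 + sqrt(3) / 6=-8982.33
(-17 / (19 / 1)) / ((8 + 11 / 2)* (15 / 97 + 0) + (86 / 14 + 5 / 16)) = -184688 / 1763409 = -0.10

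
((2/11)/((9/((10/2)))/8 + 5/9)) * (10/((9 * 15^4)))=0.00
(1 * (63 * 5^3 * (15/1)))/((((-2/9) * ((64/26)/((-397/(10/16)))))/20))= 5486788125/2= 2743394062.50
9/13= 0.69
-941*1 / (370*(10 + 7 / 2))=-941 / 4995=-0.19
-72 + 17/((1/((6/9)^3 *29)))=2000/27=74.07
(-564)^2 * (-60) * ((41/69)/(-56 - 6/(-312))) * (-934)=-189213552.09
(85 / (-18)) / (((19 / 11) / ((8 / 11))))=-340 / 171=-1.99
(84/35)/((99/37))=0.90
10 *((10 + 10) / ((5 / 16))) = 640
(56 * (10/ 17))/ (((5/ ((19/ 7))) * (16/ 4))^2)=361/ 595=0.61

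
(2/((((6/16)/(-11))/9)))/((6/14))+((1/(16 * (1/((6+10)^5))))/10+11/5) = 26619/5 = 5323.80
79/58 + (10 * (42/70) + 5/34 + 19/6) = 31579/2958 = 10.68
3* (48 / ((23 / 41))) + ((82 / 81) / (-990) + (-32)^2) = 1181037377 / 922185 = 1280.69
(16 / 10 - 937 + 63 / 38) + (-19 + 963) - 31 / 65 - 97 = -215431 / 2470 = -87.22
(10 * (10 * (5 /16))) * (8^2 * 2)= 4000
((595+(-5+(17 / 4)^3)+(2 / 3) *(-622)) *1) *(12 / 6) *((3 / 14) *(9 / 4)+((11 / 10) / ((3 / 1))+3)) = 156486899 / 80640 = 1940.56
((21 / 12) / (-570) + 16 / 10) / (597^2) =3641 / 812612520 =0.00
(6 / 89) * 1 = 6 / 89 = 0.07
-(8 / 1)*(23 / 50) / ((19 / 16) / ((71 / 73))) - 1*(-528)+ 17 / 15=54729559 / 104025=526.12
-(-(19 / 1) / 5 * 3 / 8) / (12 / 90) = 171 / 16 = 10.69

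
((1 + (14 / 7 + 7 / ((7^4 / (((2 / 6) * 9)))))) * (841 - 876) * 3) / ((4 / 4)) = -15480 / 49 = -315.92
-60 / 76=-15 / 19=-0.79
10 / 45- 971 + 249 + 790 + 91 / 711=16199 / 237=68.35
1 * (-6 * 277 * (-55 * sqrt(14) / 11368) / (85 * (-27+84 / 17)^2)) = 51799 * sqrt(14) / 266437500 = 0.00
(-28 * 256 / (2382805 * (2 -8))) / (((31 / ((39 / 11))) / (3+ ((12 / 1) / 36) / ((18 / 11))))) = 4030208 / 21938485635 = 0.00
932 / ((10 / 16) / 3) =22368 / 5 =4473.60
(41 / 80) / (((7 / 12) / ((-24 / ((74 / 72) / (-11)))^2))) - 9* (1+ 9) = 2773212642 / 47915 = 57877.76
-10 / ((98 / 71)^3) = -1789555 / 470596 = -3.80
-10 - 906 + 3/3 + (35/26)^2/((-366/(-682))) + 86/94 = -5295110021/5814276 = -910.71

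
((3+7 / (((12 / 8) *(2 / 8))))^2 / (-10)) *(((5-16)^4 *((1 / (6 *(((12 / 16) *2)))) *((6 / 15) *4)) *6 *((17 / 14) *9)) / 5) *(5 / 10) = -84127186 / 105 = -801211.30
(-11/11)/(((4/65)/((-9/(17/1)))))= 585/68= 8.60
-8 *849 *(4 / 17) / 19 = -84.11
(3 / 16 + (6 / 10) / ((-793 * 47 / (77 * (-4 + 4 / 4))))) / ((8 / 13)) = 570153 / 1834880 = 0.31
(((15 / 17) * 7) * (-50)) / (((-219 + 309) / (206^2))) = -7426300 / 51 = -145613.73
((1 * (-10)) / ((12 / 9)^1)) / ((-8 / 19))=285 / 16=17.81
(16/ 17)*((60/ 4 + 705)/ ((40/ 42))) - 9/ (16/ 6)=96309/ 136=708.15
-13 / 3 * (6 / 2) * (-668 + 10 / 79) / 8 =342953 / 316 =1085.29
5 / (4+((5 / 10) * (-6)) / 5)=25 / 17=1.47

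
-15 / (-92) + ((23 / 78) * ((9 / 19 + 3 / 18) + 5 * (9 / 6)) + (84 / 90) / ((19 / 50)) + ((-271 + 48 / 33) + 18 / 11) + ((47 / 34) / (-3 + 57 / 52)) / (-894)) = -4494158617331 / 17095287924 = -262.89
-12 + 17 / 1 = 5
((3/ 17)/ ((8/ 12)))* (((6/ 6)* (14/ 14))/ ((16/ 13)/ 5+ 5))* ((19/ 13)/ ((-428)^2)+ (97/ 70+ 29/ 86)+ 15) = 539414122059/ 639274424096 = 0.84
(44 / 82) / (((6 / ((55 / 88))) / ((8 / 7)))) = 0.06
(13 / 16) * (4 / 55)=13 / 220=0.06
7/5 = 1.40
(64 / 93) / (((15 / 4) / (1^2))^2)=1024 / 20925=0.05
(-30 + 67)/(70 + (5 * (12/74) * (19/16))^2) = 3241792/6214345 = 0.52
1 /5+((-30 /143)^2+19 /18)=2391737 /1840410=1.30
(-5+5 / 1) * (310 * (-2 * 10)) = 0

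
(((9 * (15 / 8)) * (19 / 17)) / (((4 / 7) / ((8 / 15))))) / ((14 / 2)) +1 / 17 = 2.57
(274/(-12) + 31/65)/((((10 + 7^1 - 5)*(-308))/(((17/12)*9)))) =0.08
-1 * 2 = -2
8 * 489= 3912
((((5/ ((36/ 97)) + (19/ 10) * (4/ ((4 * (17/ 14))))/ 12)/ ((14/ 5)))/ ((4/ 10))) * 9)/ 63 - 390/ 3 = -1923205/ 14994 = -128.26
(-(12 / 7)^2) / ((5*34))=-72 / 4165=-0.02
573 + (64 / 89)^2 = 4542829 / 7921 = 573.52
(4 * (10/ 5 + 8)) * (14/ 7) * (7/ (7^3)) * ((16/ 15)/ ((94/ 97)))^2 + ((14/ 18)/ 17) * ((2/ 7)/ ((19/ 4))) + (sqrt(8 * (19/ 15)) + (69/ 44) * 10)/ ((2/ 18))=6 * sqrt(570)/ 5 + 550400418639/ 3845802730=171.77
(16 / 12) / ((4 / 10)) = 10 / 3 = 3.33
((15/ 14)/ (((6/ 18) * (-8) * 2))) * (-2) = 0.40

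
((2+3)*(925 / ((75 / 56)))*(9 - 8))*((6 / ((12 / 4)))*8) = 165760 / 3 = 55253.33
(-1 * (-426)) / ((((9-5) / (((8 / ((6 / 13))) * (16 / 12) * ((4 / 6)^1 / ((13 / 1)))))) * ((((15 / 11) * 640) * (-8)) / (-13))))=10153 / 43200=0.24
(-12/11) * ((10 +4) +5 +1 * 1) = -21.82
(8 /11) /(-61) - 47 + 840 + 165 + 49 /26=16745939 /17446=959.87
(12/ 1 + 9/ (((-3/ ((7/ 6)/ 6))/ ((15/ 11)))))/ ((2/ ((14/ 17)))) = 203/ 44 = 4.61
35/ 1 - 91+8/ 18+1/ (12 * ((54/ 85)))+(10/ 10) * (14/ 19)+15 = -39.69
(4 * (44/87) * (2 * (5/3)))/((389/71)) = 124960/101529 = 1.23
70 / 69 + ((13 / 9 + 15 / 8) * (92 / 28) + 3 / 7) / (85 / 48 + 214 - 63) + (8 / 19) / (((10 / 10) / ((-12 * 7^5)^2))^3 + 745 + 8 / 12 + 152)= 4428104576860391107096992324414233368291616 / 4065614457746610372116182448345480817542877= 1.09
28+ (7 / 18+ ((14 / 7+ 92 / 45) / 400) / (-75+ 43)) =2725303 / 96000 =28.39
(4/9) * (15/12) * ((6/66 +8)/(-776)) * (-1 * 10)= 2225/38412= 0.06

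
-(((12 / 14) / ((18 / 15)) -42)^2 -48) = -81169 / 49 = -1656.51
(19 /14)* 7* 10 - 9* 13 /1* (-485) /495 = 2306 /11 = 209.64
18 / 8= 9 / 4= 2.25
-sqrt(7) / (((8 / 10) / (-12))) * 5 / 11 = 75 * sqrt(7) / 11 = 18.04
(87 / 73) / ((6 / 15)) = 2.98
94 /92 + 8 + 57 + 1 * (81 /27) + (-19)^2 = 19781 /46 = 430.02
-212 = -212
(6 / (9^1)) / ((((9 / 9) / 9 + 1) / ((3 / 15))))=3 / 25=0.12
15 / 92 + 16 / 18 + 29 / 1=24883 / 828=30.05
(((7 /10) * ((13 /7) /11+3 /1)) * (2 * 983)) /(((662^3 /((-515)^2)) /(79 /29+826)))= 76442660372055 /23136872858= 3303.93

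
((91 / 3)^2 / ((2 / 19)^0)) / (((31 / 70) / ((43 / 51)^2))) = 1476.98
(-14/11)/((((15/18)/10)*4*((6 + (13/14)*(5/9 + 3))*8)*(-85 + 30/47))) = 62181/102233560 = 0.00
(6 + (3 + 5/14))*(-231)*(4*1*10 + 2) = -90783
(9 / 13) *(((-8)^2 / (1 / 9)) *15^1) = 5981.54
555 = 555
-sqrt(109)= -10.44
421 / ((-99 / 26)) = -10946 / 99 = -110.57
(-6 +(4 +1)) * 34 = -34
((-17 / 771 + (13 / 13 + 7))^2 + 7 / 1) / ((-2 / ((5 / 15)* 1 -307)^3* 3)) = 339583421.83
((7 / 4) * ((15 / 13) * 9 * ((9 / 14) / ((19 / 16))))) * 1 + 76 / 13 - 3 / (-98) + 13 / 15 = 463121 / 27930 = 16.58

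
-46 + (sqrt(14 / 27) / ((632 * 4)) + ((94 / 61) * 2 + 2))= -2496 / 61 + sqrt(42) / 22752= -40.92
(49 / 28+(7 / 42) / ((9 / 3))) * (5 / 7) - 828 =-208331 / 252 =-826.71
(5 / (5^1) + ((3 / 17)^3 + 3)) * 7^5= 330744953 / 4913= 67320.36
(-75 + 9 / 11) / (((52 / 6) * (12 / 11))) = -102 / 13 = -7.85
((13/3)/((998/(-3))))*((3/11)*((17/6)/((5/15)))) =-663/21956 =-0.03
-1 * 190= -190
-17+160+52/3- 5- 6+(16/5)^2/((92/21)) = 261632/1725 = 151.67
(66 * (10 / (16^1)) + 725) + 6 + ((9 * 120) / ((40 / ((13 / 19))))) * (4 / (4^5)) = 3756575 / 4864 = 772.32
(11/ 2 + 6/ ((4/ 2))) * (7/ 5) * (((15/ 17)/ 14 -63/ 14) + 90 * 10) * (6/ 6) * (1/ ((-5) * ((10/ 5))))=-26643/ 25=-1065.72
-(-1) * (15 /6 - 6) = -3.50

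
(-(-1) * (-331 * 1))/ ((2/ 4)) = -662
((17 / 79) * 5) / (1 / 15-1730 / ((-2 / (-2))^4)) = -1275 / 2049971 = -0.00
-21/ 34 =-0.62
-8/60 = -2/15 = -0.13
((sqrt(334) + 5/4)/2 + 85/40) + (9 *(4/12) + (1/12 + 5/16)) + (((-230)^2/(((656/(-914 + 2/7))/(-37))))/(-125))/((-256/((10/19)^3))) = sqrt(334)/2 + 85578695/4609248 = 27.70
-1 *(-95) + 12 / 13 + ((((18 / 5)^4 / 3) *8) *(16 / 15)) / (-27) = 3178027 / 40625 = 78.23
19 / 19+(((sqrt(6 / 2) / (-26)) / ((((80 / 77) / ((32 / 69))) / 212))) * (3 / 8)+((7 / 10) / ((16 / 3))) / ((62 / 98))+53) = 268869 / 4960 - 4081 * sqrt(3) / 2990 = 51.84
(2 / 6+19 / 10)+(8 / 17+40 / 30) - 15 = -5591 / 510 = -10.96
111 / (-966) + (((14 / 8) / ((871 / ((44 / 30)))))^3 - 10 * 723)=-20767743188613752687 / 2872394623917000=-7230.11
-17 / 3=-5.67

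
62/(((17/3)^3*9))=186/4913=0.04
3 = 3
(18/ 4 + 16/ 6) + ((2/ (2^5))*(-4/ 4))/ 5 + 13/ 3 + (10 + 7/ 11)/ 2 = 14789/ 880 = 16.81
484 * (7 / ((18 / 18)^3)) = 3388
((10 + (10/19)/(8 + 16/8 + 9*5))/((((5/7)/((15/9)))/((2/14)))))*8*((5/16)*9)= 15690/209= 75.07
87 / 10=8.70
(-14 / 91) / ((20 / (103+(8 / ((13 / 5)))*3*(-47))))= 4301 / 1690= 2.54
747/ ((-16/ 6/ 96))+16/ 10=-134452/ 5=-26890.40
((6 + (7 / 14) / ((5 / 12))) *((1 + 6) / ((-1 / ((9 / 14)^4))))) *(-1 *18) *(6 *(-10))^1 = -3188646 / 343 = -9296.34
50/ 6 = 25/ 3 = 8.33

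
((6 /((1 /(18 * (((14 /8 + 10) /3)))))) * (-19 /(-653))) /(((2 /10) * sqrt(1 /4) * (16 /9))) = 361665 /5224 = 69.23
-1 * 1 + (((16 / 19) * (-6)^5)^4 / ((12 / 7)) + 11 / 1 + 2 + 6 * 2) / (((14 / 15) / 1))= 2096587495869760003321 / 1824494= 1149133675347663.52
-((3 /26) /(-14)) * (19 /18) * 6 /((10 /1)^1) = 19 /3640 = 0.01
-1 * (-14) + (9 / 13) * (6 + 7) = 23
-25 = -25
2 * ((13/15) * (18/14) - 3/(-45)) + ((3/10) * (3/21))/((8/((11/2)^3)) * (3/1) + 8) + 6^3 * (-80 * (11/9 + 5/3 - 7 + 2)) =83048460619/2276400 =36482.37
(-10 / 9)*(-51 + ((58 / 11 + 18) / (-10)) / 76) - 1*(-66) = 230800 / 1881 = 122.70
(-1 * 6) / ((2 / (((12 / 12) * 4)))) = -12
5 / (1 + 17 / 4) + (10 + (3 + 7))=20.95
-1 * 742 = -742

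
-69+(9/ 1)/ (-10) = -699/ 10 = -69.90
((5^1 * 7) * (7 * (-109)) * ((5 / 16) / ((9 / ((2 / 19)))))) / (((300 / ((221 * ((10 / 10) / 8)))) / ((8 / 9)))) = -1180361 / 147744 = -7.99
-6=-6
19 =19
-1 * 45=-45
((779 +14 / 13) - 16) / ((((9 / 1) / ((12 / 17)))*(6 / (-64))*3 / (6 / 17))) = -847616 / 11271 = -75.20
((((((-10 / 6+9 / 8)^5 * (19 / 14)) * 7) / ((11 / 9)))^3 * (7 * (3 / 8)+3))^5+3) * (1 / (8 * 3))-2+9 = 2069072452242172725858697734790426713321856871243816948069955377145367595477768801256709901102334062157771053821 / 290398473134776694221525319937040020881578736605488263455684339499541602613089654265688402793478012545085210624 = 7.12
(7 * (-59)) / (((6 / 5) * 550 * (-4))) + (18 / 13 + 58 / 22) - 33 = -989191 / 34320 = -28.82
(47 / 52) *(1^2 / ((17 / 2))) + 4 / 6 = 1025 / 1326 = 0.77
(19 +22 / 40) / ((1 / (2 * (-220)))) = -8602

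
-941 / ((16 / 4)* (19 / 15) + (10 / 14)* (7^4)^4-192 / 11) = -155265 / 3916738245700931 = -0.00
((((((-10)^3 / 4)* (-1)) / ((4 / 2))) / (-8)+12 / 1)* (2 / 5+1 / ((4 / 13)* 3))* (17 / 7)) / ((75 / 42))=-43877 / 6000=-7.31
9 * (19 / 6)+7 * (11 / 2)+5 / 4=273 / 4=68.25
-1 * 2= -2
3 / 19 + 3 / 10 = 87 / 190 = 0.46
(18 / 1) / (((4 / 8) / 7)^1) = 252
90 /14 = 45 /7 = 6.43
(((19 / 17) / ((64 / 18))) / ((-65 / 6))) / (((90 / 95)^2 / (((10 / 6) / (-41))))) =6859 / 5219136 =0.00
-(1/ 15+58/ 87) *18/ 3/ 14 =-11/ 35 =-0.31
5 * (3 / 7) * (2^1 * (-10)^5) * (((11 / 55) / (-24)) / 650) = 500 / 91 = 5.49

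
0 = 0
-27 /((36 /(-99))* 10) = 7.42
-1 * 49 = -49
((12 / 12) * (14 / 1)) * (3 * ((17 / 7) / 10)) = 10.20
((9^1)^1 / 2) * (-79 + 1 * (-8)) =-783 / 2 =-391.50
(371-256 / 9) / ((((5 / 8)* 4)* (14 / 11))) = 33913 / 315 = 107.66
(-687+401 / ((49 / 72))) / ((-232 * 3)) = 0.14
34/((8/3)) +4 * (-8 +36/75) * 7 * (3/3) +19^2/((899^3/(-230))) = -14372342861919/72657269900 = -197.81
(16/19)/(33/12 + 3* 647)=64/147725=0.00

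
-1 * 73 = -73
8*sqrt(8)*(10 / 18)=80*sqrt(2) / 9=12.57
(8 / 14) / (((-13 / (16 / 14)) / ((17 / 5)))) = -544 / 3185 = -0.17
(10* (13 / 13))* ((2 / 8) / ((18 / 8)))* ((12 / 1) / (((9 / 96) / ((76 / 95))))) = 1024 / 9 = 113.78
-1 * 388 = -388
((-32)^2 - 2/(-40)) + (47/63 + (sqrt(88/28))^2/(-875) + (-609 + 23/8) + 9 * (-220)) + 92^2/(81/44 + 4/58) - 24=3059044371017/1074717000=2846.37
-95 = -95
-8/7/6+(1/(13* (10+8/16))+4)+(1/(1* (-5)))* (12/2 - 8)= 5756/1365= 4.22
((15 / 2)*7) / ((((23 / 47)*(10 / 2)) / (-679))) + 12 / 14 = -4690935 / 322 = -14568.12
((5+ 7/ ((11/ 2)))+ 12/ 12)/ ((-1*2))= -40/ 11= -3.64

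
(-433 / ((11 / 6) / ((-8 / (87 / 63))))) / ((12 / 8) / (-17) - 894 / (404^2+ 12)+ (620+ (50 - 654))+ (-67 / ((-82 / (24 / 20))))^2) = 1817781586873200 / 22409820711773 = 81.12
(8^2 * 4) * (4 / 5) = 1024 / 5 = 204.80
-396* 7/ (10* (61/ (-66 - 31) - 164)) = 44814/ 26615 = 1.68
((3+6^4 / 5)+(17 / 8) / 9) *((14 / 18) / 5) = 661339 / 16200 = 40.82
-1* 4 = -4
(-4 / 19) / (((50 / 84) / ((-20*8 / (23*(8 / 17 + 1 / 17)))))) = 30464 / 6555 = 4.65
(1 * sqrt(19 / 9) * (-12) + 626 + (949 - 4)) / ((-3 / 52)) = -81692 / 3 + 208 * sqrt(19) / 3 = -26928.45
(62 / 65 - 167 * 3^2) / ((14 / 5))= -97633 / 182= -536.45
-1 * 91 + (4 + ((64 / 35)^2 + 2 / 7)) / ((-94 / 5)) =-1052538 / 11515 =-91.41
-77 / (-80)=77 / 80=0.96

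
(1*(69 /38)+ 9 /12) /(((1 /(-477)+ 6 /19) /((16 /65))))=5724 /2843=2.01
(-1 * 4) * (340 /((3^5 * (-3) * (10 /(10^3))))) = 136000 /729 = 186.56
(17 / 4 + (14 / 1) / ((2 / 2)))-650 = -2527 / 4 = -631.75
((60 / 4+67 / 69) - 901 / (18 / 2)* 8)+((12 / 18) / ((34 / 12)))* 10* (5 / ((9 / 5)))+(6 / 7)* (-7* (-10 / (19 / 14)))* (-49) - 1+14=-65338747 / 22287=-2931.70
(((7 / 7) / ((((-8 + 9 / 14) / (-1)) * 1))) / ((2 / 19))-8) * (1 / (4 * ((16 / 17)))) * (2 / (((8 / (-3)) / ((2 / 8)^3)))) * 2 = 35241 / 843776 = 0.04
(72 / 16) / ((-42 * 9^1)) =-1 / 84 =-0.01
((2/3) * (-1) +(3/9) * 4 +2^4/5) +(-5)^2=433/15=28.87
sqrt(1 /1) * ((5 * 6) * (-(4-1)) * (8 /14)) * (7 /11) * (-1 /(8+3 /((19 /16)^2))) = 3.23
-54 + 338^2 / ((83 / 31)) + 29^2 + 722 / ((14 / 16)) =25727603 / 581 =44281.59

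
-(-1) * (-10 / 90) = -1 / 9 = -0.11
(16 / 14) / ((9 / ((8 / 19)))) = 64 / 1197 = 0.05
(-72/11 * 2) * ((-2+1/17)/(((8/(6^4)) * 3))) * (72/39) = 559872/221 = 2533.36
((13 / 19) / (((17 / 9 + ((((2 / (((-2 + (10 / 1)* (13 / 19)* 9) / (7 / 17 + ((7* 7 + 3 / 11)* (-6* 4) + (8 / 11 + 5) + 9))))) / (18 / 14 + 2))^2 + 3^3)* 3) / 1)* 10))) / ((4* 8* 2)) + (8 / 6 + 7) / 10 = 206584174978444584239 / 247900385951820849120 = 0.83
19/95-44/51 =-169/255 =-0.66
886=886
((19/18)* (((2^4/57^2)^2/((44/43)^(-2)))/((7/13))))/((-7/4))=-12886016/453024116811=-0.00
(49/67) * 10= 490/67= 7.31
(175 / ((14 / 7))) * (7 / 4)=1225 / 8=153.12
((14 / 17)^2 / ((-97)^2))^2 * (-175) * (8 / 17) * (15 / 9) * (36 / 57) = -1075648000 / 2388279467323523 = -0.00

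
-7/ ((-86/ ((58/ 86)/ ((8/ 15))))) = 3045/ 29584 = 0.10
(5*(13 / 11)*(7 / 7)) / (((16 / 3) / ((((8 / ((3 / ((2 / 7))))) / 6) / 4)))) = 65 / 1848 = 0.04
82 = 82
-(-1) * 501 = 501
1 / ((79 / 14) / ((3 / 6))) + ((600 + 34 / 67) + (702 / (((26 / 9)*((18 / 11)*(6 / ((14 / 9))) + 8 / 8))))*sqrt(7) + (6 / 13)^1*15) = 18711*sqrt(7) / 563 + 41802785 / 68809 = 695.45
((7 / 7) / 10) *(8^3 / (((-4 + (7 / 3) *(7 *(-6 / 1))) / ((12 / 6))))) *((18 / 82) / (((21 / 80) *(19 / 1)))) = -4096 / 92701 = -0.04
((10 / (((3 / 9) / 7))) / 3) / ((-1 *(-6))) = 35 / 3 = 11.67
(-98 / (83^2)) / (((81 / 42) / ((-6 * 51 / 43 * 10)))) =466480 / 888681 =0.52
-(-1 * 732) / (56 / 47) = 8601 / 14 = 614.36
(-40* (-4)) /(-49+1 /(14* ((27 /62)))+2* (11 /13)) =-49140 /14479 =-3.39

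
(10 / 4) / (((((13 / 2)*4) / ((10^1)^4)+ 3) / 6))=75000 / 15013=5.00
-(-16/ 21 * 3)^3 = 4096/ 343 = 11.94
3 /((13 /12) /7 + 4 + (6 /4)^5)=2016 /7895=0.26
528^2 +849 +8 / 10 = 1398169 / 5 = 279633.80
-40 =-40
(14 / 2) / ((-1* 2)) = -3.50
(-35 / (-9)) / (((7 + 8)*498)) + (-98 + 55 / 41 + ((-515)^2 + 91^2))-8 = 150722332217 / 551286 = 273401.34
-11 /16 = -0.69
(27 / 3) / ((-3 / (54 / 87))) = -54 / 29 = -1.86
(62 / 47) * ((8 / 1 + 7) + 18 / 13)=13206 / 611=21.61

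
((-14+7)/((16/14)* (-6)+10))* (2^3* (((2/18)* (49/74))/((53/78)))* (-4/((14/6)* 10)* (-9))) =-321048/107855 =-2.98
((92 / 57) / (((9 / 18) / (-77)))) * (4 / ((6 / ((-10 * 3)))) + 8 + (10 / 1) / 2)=99176 / 57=1739.93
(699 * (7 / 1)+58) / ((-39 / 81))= -133677 / 13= -10282.85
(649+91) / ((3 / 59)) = 43660 / 3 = 14553.33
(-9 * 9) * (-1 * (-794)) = -64314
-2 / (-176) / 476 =1 / 41888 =0.00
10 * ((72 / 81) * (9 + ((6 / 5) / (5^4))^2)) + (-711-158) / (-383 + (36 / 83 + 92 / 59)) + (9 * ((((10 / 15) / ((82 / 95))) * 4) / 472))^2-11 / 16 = 27839272790799397941899 / 341180932804718750000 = 81.60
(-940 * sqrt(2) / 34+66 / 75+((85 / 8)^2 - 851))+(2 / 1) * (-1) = -1182767 / 1600 - 470 * sqrt(2) / 17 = -778.33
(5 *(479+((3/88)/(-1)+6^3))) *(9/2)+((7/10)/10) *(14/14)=68801933/4400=15636.80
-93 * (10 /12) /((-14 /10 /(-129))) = -99975 /14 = -7141.07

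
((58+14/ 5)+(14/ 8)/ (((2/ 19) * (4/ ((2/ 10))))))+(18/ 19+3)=199359/ 3040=65.58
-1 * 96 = -96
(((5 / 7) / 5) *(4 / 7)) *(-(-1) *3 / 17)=12 / 833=0.01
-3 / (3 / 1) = -1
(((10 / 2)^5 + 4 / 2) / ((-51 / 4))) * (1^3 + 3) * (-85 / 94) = 887.09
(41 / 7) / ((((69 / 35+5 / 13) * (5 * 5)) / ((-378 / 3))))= -33579 / 2680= -12.53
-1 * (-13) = 13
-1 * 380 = -380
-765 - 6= -771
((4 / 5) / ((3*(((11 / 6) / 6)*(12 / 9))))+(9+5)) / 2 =403 / 55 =7.33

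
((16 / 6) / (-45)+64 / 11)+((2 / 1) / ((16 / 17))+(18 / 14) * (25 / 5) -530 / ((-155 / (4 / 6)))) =42773677 / 2577960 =16.59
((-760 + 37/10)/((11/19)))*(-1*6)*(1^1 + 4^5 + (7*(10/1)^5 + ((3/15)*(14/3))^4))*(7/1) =1081759739222183/28125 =38462568505.68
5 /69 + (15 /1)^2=15530 /69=225.07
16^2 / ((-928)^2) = 1 / 3364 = 0.00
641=641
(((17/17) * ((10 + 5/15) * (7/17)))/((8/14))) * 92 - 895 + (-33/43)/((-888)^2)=-40342261691/192141888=-209.96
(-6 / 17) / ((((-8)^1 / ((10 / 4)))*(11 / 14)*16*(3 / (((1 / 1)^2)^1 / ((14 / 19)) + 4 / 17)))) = 1895 / 406912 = 0.00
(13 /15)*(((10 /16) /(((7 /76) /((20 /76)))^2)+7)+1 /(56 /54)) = 33293 /2940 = 11.32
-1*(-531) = 531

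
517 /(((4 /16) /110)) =227480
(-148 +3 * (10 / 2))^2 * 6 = 106134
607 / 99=6.13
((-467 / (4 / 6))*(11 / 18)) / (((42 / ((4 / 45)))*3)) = -5137 / 17010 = -0.30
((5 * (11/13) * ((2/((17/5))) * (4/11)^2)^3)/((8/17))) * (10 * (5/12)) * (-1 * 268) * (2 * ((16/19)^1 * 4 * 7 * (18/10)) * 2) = -9220915200000/11496303533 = -802.08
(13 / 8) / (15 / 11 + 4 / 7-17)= -0.11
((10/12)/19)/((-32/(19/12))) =-5/2304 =-0.00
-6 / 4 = -3 / 2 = -1.50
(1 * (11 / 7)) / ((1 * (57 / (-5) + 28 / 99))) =-5445 / 38521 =-0.14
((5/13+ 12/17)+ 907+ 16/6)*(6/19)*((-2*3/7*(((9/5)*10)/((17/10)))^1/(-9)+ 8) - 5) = 576055728/499681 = 1152.85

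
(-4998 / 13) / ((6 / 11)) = -9163 / 13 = -704.85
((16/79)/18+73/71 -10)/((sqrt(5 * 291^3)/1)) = -452339 * sqrt(1455)/21373907805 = -0.00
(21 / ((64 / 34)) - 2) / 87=293 / 2784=0.11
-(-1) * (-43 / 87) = -43 / 87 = -0.49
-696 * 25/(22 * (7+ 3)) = -870/11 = -79.09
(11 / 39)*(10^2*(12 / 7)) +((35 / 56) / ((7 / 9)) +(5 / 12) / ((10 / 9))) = 49.53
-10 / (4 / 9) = -45 / 2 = -22.50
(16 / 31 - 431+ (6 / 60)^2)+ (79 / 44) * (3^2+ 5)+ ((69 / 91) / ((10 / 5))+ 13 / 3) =-400.63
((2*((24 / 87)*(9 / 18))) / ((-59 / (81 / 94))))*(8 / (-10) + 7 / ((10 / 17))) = -0.04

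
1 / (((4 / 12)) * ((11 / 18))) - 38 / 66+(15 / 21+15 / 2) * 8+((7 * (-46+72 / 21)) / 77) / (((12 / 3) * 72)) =776539 / 11088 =70.03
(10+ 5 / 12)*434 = 27125 / 6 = 4520.83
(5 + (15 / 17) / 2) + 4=321 / 34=9.44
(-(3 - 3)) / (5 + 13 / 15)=0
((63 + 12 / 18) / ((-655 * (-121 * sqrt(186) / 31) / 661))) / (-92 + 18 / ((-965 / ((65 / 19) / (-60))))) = -462962417 * sqrt(186) / 481274545059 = -0.01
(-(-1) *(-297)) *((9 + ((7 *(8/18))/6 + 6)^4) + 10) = -10665709505/19683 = -541874.18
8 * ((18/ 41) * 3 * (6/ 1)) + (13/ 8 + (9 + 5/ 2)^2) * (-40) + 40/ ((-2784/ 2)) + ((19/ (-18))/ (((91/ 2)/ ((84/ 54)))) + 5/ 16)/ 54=-5724370396571/ 1081742688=-5291.80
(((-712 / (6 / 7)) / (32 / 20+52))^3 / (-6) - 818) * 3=-9630363833 / 16241202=-592.96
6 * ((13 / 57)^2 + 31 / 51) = 72892 / 18411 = 3.96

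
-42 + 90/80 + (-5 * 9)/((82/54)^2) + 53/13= -9844907/174824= -56.31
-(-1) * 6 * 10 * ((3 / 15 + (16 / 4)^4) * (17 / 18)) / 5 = 14518 / 5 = 2903.60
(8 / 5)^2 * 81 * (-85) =-88128 / 5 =-17625.60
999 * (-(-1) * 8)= 7992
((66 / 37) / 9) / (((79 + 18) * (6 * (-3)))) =-0.00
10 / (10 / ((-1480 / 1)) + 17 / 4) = 2.36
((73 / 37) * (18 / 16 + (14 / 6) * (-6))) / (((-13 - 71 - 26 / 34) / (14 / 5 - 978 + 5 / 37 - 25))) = -5912197219 / 19727290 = -299.70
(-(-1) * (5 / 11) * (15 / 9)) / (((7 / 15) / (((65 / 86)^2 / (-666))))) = -528125 / 379281672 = -0.00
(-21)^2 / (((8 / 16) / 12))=10584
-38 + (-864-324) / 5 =-1378 / 5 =-275.60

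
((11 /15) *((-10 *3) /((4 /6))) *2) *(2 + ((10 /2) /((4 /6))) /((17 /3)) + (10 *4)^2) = -1798929 /17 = -105819.35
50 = 50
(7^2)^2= 2401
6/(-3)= -2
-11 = -11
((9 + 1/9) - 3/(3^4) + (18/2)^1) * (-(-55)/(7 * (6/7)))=13420/81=165.68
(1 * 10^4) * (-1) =-10000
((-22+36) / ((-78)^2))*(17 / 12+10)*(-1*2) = -959 / 18252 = -0.05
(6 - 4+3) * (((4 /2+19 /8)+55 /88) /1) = 25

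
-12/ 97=-0.12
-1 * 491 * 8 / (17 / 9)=-35352 / 17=-2079.53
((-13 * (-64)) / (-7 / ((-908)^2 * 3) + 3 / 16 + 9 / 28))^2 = 51876258395426390016 / 19410236547025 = 2672623.71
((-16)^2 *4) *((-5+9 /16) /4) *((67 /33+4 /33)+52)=-2030032 /33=-61516.12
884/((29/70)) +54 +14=63852/29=2201.79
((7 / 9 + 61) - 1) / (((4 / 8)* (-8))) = -547 / 36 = -15.19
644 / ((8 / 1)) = 161 / 2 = 80.50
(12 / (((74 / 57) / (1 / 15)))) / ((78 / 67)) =1273 / 2405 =0.53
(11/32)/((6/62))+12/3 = 7.55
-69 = -69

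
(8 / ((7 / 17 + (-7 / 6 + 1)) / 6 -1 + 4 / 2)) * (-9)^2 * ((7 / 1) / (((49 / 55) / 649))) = 3174653.58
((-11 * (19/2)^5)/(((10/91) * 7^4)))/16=-354082157/1756160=-201.62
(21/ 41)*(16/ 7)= 48/ 41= 1.17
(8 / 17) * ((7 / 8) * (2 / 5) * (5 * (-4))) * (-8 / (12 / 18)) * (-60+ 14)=-30912 / 17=-1818.35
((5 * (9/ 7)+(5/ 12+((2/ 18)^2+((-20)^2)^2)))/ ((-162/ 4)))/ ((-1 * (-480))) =-362895553/ 44089920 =-8.23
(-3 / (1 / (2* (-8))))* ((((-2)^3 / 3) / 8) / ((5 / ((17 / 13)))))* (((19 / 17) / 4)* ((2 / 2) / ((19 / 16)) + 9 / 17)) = -1772 / 1105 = -1.60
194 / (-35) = -5.54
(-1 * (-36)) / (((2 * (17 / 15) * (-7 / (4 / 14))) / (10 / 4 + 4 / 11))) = -2430 / 1309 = -1.86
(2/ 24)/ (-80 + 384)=1/ 3648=0.00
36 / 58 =18 / 29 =0.62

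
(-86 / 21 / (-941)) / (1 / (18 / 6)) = 86 / 6587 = 0.01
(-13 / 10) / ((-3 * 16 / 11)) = 143 / 480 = 0.30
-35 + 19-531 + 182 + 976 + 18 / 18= 612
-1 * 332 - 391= -723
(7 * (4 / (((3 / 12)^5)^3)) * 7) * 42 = 8839042695168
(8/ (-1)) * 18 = -144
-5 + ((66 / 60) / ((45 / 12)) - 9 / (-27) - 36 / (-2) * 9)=11822 / 75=157.63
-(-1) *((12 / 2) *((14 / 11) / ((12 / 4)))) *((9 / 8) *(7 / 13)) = 1.54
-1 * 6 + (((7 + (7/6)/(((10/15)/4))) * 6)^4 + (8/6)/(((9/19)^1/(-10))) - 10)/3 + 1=1344251237/81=16595694.28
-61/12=-5.08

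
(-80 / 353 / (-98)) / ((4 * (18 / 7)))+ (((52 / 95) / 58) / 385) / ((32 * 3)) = 1733681 / 7702318800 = 0.00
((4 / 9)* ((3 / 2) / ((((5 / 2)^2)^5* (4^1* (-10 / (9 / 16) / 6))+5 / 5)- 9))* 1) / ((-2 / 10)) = 0.00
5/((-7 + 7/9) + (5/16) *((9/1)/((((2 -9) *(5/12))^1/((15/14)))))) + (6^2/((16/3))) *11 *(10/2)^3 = 950218065/102388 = 9280.56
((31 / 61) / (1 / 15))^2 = 216225 / 3721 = 58.11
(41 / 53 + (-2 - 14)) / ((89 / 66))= -53262 / 4717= -11.29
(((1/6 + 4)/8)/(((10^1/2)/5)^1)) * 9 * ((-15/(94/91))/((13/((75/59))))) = -590625/88736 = -6.66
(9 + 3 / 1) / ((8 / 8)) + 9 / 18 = 25 / 2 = 12.50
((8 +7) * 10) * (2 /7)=300 /7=42.86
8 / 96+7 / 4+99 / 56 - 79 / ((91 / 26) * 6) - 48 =-2697 / 56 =-48.16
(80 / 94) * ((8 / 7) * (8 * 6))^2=5898240 / 2303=2561.11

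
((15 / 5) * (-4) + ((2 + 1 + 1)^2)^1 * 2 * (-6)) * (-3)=612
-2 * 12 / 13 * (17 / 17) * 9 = -216 / 13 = -16.62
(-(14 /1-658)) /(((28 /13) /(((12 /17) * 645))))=2314260 /17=136132.94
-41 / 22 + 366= 8011 / 22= 364.14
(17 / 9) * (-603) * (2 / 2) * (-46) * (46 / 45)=2410124 / 45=53558.31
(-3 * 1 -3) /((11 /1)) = -6 /11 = -0.55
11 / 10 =1.10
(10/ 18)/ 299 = 5/ 2691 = 0.00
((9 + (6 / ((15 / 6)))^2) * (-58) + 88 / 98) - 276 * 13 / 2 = -3245248 / 1225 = -2649.18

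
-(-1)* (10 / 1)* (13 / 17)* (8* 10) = 10400 / 17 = 611.76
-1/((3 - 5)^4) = -1/16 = -0.06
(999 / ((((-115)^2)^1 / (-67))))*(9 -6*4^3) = 1003995 / 529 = 1897.91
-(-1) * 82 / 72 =41 / 36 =1.14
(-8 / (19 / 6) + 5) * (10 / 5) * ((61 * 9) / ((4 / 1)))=25803 / 38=679.03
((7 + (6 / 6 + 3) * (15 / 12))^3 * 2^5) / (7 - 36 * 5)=-55296 / 173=-319.63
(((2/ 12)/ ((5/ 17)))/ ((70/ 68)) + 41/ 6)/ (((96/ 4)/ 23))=178319/ 25200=7.08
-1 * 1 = -1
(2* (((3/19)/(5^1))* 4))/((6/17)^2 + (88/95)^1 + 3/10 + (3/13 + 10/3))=541008/10525393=0.05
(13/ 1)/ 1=13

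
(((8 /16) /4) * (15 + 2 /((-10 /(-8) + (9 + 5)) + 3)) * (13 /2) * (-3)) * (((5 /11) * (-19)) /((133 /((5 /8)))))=1075425 /719488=1.49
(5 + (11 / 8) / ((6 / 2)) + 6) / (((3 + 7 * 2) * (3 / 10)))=1375 / 612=2.25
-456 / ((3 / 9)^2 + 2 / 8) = -16416 / 13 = -1262.77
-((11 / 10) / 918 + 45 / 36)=-5743 / 4590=-1.25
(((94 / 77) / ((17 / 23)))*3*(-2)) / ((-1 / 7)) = 69.37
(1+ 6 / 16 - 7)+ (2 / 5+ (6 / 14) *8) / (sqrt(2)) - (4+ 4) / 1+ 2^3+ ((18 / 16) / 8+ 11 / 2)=1 / 64+ 67 *sqrt(2) / 35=2.72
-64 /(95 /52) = -3328 /95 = -35.03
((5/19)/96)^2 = 25/3326976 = 0.00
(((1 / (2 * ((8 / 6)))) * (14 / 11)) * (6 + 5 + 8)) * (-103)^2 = 4232991 / 44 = 96204.34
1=1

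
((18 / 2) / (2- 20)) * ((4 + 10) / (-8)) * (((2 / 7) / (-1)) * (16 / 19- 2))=11 / 38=0.29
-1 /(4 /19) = -4.75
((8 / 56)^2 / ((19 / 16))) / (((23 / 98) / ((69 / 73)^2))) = 0.07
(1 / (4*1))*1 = 1 / 4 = 0.25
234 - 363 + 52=-77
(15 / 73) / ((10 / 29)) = 87 / 146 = 0.60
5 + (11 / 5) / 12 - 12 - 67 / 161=-69869 / 9660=-7.23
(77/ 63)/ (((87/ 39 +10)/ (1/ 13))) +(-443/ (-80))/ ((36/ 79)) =5568043/ 457920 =12.16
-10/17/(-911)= 10/15487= 0.00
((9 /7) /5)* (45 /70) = 81 /490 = 0.17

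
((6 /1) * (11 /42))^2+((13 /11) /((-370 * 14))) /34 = 33487869 /13561240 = 2.47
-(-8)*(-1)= -8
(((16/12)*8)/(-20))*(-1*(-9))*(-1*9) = 216/5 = 43.20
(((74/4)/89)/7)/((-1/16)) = -296/623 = -0.48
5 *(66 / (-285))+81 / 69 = 7 / 437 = 0.02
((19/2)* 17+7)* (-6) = -1011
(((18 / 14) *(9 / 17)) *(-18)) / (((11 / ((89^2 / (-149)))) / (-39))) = -450403902 / 195041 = -2309.28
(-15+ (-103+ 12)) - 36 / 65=-6926 / 65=-106.55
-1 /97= -0.01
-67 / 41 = -1.63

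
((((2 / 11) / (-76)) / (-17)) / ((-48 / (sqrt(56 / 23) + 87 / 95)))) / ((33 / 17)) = -sqrt(322) / 7614288 - 29 / 20966880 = -0.00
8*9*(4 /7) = 288 /7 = 41.14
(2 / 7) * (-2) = -4 / 7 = -0.57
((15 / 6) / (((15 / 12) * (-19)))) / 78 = -1 / 741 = -0.00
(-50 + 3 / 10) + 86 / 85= -8277 / 170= -48.69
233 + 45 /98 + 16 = 24447 /98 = 249.46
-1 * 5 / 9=-5 / 9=-0.56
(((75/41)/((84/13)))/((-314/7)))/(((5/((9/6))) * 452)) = -195/46552384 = -0.00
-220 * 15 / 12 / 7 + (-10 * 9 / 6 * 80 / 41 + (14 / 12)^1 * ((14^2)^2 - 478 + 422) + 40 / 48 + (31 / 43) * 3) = 3308951021 / 74046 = 44687.78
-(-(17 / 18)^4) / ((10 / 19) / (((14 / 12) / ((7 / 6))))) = 1586899 / 1049760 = 1.51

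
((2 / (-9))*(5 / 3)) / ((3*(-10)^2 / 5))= -1 / 162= -0.01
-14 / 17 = -0.82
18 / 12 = 3 / 2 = 1.50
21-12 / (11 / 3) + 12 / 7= 1497 / 77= 19.44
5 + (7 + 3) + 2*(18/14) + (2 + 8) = 193/7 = 27.57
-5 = -5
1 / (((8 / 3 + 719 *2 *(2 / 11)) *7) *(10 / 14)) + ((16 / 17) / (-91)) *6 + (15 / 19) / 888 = -5726203549 / 94790073560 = -0.06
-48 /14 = -3.43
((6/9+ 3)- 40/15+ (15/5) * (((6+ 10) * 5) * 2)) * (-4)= -1924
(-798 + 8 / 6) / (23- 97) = 1195 / 111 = 10.77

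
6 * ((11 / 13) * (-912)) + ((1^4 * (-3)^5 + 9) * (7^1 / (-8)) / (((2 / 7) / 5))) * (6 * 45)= 50066307 / 52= 962813.60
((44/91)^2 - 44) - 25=-68.77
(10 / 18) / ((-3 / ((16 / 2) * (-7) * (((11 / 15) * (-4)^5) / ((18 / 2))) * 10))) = -6307840 / 729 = -8652.73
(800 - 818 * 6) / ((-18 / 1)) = 2054 / 9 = 228.22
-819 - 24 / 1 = -843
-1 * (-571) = 571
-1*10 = -10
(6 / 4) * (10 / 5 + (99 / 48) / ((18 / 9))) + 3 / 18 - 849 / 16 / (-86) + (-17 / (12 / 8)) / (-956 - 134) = 8010563 / 1499840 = 5.34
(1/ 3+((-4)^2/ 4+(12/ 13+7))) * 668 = 319304/ 39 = 8187.28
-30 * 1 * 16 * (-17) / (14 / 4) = 16320 / 7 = 2331.43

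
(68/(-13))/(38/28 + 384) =-952/70135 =-0.01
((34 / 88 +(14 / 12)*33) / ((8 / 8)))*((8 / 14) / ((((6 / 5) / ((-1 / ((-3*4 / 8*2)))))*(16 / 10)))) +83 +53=1550743 / 11088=139.86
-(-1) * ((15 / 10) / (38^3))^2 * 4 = 0.00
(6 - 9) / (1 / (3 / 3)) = -3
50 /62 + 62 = 1947 /31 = 62.81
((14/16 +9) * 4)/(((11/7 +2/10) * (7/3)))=1185/124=9.56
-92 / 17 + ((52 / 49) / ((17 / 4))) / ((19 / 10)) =-4916 / 931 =-5.28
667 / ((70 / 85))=11339 / 14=809.93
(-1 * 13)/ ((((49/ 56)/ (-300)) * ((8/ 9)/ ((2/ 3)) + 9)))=93600/ 217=431.34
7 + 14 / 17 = 133 / 17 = 7.82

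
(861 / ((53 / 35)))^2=908118225 / 2809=323288.79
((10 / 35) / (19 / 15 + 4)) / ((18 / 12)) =0.04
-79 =-79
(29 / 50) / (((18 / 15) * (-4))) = -29 / 240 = -0.12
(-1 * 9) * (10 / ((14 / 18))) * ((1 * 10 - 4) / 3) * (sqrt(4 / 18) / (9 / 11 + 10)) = -5940 * sqrt(2) / 833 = -10.08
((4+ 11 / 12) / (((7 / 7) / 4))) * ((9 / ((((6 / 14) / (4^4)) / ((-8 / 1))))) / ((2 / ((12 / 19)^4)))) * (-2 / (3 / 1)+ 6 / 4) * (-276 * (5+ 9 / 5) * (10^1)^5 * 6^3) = 296254865984716800000 / 130321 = 2273270355389513.59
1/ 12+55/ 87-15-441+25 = -49913/ 116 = -430.28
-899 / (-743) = 899 / 743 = 1.21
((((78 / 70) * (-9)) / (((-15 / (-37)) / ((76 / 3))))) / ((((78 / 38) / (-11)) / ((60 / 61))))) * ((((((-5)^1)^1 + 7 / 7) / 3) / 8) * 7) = -1175416 / 305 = -3853.82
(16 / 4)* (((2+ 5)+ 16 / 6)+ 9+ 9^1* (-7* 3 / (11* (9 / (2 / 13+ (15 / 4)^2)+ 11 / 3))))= 10552132 / 179817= 58.68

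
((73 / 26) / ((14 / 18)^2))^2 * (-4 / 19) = -34963569 / 7709611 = -4.54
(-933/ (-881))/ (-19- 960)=-933/ 862499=-0.00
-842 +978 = 136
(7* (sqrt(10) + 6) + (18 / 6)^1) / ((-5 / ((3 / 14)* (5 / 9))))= -15 / 14- sqrt(10) / 6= -1.60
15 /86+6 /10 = 333 /430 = 0.77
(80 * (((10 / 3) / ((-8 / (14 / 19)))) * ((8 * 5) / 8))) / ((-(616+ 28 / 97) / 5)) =24250 / 24339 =1.00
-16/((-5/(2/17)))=32/85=0.38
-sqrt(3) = -1.73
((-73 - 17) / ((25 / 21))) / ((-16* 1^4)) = 189 / 40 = 4.72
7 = 7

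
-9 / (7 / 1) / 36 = -1 / 28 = -0.04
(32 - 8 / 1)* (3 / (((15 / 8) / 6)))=1152 / 5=230.40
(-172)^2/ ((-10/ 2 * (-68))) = 7396/ 85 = 87.01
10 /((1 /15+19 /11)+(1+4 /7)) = 11550 /3887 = 2.97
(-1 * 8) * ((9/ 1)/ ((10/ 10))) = -72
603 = 603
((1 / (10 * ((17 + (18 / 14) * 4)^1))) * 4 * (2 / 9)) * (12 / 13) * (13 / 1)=112 / 2325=0.05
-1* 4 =-4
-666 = -666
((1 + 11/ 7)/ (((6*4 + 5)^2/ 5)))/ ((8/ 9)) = 405/ 23548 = 0.02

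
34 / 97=0.35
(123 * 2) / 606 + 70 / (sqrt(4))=3576 / 101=35.41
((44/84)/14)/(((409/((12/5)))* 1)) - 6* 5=-3006128/100205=-30.00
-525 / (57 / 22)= -3850 / 19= -202.63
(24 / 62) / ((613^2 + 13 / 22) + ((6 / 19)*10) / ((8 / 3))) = 627 / 608654713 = 0.00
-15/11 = -1.36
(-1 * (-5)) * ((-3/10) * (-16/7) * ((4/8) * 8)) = 96/7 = 13.71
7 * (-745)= -5215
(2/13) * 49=98/13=7.54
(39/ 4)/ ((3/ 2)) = 13/ 2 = 6.50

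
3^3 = 27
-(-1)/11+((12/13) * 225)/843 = 13553/40183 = 0.34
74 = 74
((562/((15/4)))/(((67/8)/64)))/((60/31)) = 8920064/15075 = 591.71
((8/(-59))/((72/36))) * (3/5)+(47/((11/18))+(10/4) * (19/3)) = 1804903/19470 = 92.70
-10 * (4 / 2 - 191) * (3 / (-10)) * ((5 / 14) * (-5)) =2025 / 2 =1012.50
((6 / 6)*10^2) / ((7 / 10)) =1000 / 7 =142.86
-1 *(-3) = 3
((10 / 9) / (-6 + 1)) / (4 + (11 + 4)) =-2 / 171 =-0.01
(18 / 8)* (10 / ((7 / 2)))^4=360000 / 2401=149.94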